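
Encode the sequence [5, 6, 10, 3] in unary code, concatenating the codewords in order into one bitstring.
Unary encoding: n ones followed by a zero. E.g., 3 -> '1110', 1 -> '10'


Encode each number as n ones followed by a terminating 0:
  5 -> 111110 (6 bits)
  6 -> 1111110 (7 bits)
  10 -> 11111111110 (11 bits)
  3 -> 1110 (4 bits)
Total length = 6 + 7 + 11 + 4 = 28 bits.

Unary([5, 6, 10, 3]) = 1111101111110111111111101110 (28 bits)


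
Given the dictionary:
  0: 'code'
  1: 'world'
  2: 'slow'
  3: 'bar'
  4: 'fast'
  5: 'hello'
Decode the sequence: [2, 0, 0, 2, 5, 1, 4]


Look up each index in the dictionary:
  2 -> 'slow'
  0 -> 'code'
  0 -> 'code'
  2 -> 'slow'
  5 -> 'hello'
  1 -> 'world'
  4 -> 'fast'

Decoded: "slow code code slow hello world fast"


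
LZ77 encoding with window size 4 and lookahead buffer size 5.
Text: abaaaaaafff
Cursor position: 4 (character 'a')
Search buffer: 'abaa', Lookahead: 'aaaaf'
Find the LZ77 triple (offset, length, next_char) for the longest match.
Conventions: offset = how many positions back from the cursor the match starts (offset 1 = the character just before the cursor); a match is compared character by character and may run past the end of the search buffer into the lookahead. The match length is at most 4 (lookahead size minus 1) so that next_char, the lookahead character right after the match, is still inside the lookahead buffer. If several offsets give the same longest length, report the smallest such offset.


Try each offset into the search buffer:
  offset=1 (pos 3, char 'a'): match length 4
  offset=2 (pos 2, char 'a'): match length 4
  offset=3 (pos 1, char 'b'): match length 0
  offset=4 (pos 0, char 'a'): match length 1
Longest match has length 4, found at offsets 1, 2; take the smallest, offset 1.
next_char = character at position 4 + 4 = 8 -> 'f'

Best match: offset=1, length=4 (matching 'aaaa' starting at position 3)
LZ77 triple: (1, 4, 'f')


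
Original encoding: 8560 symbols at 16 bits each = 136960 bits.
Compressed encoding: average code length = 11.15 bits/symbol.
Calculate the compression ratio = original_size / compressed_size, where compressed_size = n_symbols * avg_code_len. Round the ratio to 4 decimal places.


original_size = n_symbols * orig_bits = 8560 * 16 = 136960 bits
compressed_size = n_symbols * avg_code_len = 8560 * 11.15 = 95444.0 bits
ratio = original_size / compressed_size = 136960 / 95444.0 = 1.435

Compression ratio = 1.435


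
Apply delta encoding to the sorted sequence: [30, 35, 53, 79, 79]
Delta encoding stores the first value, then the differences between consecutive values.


First value: 30
Deltas:
  35 - 30 = 5
  53 - 35 = 18
  79 - 53 = 26
  79 - 79 = 0


Delta encoded: [30, 5, 18, 26, 0]


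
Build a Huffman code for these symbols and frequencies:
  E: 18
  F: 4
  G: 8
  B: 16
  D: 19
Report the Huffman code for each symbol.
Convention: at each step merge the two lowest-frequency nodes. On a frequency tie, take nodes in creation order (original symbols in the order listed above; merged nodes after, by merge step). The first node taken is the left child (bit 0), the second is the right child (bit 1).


Huffman tree construction:
Step 1: Merge F(4) + G(8) = 12
Step 2: Merge (F+G)(12) + B(16) = 28
Step 3: Merge E(18) + D(19) = 37
Step 4: Merge ((F+G)+B)(28) + (E+D)(37) = 65
Read each symbol's code off the tree from the root (left child = 0, right child = 1).

Codes:
  E: 10 (length 2)
  F: 000 (length 3)
  G: 001 (length 3)
  B: 01 (length 2)
  D: 11 (length 2)
Average code length: 142/65 = 2.1846 bits/symbol


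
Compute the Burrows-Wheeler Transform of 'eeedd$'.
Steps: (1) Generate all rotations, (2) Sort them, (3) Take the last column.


Rotations (sorted):
  0: $eeedd -> last char: d
  1: d$eeed -> last char: d
  2: dd$eee -> last char: e
  3: edd$ee -> last char: e
  4: eedd$e -> last char: e
  5: eeedd$ -> last char: $


BWT = ddeee$


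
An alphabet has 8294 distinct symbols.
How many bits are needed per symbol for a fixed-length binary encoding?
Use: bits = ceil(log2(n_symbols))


log2(8294) = 13.0179
Bracket: 2^13 = 8192 < 8294 <= 2^14 = 16384
So ceil(log2(8294)) = 14

bits = ceil(log2(8294)) = ceil(13.0179) = 14 bits


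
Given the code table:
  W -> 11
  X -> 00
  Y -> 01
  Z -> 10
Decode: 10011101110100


Decoding:
10 -> Z
01 -> Y
11 -> W
01 -> Y
11 -> W
01 -> Y
00 -> X


Result: ZYWYWYX


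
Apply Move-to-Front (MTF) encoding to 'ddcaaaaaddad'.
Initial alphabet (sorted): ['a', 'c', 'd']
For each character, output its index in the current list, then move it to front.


MTF encoding:
'd': index 2 in ['a', 'c', 'd'] -> ['d', 'a', 'c']
'd': index 0 in ['d', 'a', 'c'] -> ['d', 'a', 'c']
'c': index 2 in ['d', 'a', 'c'] -> ['c', 'd', 'a']
'a': index 2 in ['c', 'd', 'a'] -> ['a', 'c', 'd']
'a': index 0 in ['a', 'c', 'd'] -> ['a', 'c', 'd']
'a': index 0 in ['a', 'c', 'd'] -> ['a', 'c', 'd']
'a': index 0 in ['a', 'c', 'd'] -> ['a', 'c', 'd']
'a': index 0 in ['a', 'c', 'd'] -> ['a', 'c', 'd']
'd': index 2 in ['a', 'c', 'd'] -> ['d', 'a', 'c']
'd': index 0 in ['d', 'a', 'c'] -> ['d', 'a', 'c']
'a': index 1 in ['d', 'a', 'c'] -> ['a', 'd', 'c']
'd': index 1 in ['a', 'd', 'c'] -> ['d', 'a', 'c']


Output: [2, 0, 2, 2, 0, 0, 0, 0, 2, 0, 1, 1]


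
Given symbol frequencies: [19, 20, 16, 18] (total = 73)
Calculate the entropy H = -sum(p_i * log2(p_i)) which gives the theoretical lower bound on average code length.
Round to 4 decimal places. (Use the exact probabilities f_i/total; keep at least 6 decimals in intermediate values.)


Per-symbol terms -p_i * log2(p_i) with p_i = f_i/73:
  p = 19/73 = 0.260274: log2(p) = -1.941897, -p*log2(p) = 0.505425
  p = 20/73 = 0.273973: log2(p) = -1.867896, -p*log2(p) = 0.511752
  p = 16/73 = 0.219178: log2(p) = -2.189825, -p*log2(p) = 0.479962
  p = 18/73 = 0.246575: log2(p) = -2.019900, -p*log2(p) = 0.498057
H = 0.505425 + 0.511752 + 0.479962 + 0.498057 = 1.995196

H = 1.9952 bits/symbol


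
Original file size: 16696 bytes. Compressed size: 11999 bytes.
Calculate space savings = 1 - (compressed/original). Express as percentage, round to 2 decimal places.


ratio = compressed/original = 11999/16696 = 0.718675
savings = 1 - ratio = 1 - 0.718675 = 0.281325
as a percentage: 0.281325 * 100 = 28.13%

Space savings = 1 - 11999/16696 = 28.13%


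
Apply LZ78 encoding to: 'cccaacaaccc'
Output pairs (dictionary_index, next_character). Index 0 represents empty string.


LZ78 encoding steps:
Dictionary: {0: ''}
Step 1: w='' (idx 0), next='c' -> output (0, 'c'), add 'c' as idx 1
Step 2: w='c' (idx 1), next='c' -> output (1, 'c'), add 'cc' as idx 2
Step 3: w='' (idx 0), next='a' -> output (0, 'a'), add 'a' as idx 3
Step 4: w='a' (idx 3), next='c' -> output (3, 'c'), add 'ac' as idx 4
Step 5: w='a' (idx 3), next='a' -> output (3, 'a'), add 'aa' as idx 5
Step 6: w='cc' (idx 2), next='c' -> output (2, 'c'), add 'ccc' as idx 6


Encoded: [(0, 'c'), (1, 'c'), (0, 'a'), (3, 'c'), (3, 'a'), (2, 'c')]


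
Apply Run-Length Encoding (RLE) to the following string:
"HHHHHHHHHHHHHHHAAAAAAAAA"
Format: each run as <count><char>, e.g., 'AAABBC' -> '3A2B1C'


Scanning runs left to right:
  i=0: run of 'H' x 15 -> '15H'
  i=15: run of 'A' x 9 -> '9A'

RLE = 15H9A


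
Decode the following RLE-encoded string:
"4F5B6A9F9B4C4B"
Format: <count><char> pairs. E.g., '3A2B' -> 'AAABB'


Expanding each <count><char> pair:
  4F -> 'FFFF'
  5B -> 'BBBBB'
  6A -> 'AAAAAA'
  9F -> 'FFFFFFFFF'
  9B -> 'BBBBBBBBB'
  4C -> 'CCCC'
  4B -> 'BBBB'

Decoded = FFFFBBBBBAAAAAAFFFFFFFFFBBBBBBBBBCCCCBBBB


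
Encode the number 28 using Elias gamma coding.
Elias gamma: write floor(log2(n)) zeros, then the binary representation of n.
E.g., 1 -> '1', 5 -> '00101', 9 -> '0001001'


num_bits = floor(log2(28)) + 1 = 5
leading_zeros = num_bits - 1 = 4
binary(28) = 11100

Elias gamma(28) = '0000' + '11100' = 000011100 (9 bits)


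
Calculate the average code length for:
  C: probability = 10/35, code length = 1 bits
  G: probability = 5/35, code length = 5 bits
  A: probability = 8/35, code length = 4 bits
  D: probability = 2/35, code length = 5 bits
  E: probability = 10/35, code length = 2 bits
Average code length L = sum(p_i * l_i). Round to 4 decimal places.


Weighted contributions p_i * l_i:
  C: (10/35) * 1 = 10/35
  G: (5/35) * 5 = 25/35
  A: (8/35) * 4 = 32/35
  D: (2/35) * 5 = 10/35
  E: (10/35) * 2 = 20/35
Sum = (10 + 25 + 32 + 10 + 20)/35 = 97/35

L = 97/35 = 2.7714 bits/symbol


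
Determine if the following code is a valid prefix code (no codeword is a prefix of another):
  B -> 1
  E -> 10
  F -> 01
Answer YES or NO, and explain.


Checking each pair (does one codeword prefix another?):
  B='1' vs E='10': prefix -- VIOLATION

NO -- this is NOT a valid prefix code. B (1) is a prefix of E (10).


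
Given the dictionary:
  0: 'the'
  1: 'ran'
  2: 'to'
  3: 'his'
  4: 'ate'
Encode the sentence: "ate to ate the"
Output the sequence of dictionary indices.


Look up each word in the dictionary:
  'ate' -> 4
  'to' -> 2
  'ate' -> 4
  'the' -> 0

Encoded: [4, 2, 4, 0]


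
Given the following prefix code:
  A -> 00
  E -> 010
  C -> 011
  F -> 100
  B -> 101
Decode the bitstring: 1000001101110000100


Decoding step by step:
Bits 100 -> F
Bits 00 -> A
Bits 011 -> C
Bits 011 -> C
Bits 100 -> F
Bits 00 -> A
Bits 100 -> F


Decoded message: FACCFAF


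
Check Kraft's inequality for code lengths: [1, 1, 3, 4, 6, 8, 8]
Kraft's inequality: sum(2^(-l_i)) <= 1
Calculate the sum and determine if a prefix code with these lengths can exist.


Sum = 2^(-1) + 2^(-1) + 2^(-3) + 2^(-4) + 2^(-6) + 2^(-8) + 2^(-8)
    = 0.5 + 0.5 + 0.125 + 0.0625 + 0.015625 + 0.00390625 + 0.00390625
    = 310/256 = 1.2109375
Since 1.2109375 > 1, Kraft's inequality is NOT satisfied.
A prefix code with these lengths CANNOT exist.

Kraft sum = 1.2109375. Not satisfied.


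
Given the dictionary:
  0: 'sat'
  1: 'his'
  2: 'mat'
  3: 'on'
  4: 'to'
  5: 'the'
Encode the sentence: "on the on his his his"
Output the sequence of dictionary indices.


Look up each word in the dictionary:
  'on' -> 3
  'the' -> 5
  'on' -> 3
  'his' -> 1
  'his' -> 1
  'his' -> 1

Encoded: [3, 5, 3, 1, 1, 1]


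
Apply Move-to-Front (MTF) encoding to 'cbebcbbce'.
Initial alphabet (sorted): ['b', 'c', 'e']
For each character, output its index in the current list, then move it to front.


MTF encoding:
'c': index 1 in ['b', 'c', 'e'] -> ['c', 'b', 'e']
'b': index 1 in ['c', 'b', 'e'] -> ['b', 'c', 'e']
'e': index 2 in ['b', 'c', 'e'] -> ['e', 'b', 'c']
'b': index 1 in ['e', 'b', 'c'] -> ['b', 'e', 'c']
'c': index 2 in ['b', 'e', 'c'] -> ['c', 'b', 'e']
'b': index 1 in ['c', 'b', 'e'] -> ['b', 'c', 'e']
'b': index 0 in ['b', 'c', 'e'] -> ['b', 'c', 'e']
'c': index 1 in ['b', 'c', 'e'] -> ['c', 'b', 'e']
'e': index 2 in ['c', 'b', 'e'] -> ['e', 'c', 'b']


Output: [1, 1, 2, 1, 2, 1, 0, 1, 2]


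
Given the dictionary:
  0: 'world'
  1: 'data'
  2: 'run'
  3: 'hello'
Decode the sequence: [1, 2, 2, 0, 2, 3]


Look up each index in the dictionary:
  1 -> 'data'
  2 -> 'run'
  2 -> 'run'
  0 -> 'world'
  2 -> 'run'
  3 -> 'hello'

Decoded: "data run run world run hello"


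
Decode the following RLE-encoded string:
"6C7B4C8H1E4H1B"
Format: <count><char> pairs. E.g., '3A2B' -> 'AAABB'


Expanding each <count><char> pair:
  6C -> 'CCCCCC'
  7B -> 'BBBBBBB'
  4C -> 'CCCC'
  8H -> 'HHHHHHHH'
  1E -> 'E'
  4H -> 'HHHH'
  1B -> 'B'

Decoded = CCCCCCBBBBBBBCCCCHHHHHHHHEHHHHB


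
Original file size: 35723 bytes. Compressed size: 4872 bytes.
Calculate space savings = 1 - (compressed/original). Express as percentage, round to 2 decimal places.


ratio = compressed/original = 4872/35723 = 0.136383
savings = 1 - ratio = 1 - 0.136383 = 0.863617
as a percentage: 0.863617 * 100 = 86.36%

Space savings = 1 - 4872/35723 = 86.36%


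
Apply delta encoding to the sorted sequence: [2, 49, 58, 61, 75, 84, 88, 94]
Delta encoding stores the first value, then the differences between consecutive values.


First value: 2
Deltas:
  49 - 2 = 47
  58 - 49 = 9
  61 - 58 = 3
  75 - 61 = 14
  84 - 75 = 9
  88 - 84 = 4
  94 - 88 = 6


Delta encoded: [2, 47, 9, 3, 14, 9, 4, 6]


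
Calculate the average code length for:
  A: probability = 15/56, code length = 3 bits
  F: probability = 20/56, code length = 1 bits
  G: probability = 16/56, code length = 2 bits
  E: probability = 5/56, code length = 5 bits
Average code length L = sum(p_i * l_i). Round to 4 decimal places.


Weighted contributions p_i * l_i:
  A: (15/56) * 3 = 45/56
  F: (20/56) * 1 = 20/56
  G: (16/56) * 2 = 32/56
  E: (5/56) * 5 = 25/56
Sum = (45 + 20 + 32 + 25)/56 = 122/56

L = 122/56 = 2.1786 bits/symbol


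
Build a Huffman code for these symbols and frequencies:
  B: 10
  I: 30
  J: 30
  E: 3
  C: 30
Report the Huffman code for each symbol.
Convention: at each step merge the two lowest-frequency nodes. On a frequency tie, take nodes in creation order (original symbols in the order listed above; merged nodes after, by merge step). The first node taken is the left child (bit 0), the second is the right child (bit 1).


Huffman tree construction:
Step 1: Merge E(3) + B(10) = 13
Step 2: Merge (E+B)(13) + I(30) = 43
Step 3: Merge J(30) + C(30) = 60
Step 4: Merge ((E+B)+I)(43) + (J+C)(60) = 103
Read each symbol's code off the tree from the root (left child = 0, right child = 1).

Codes:
  B: 001 (length 3)
  I: 01 (length 2)
  J: 10 (length 2)
  E: 000 (length 3)
  C: 11 (length 2)
Average code length: 219/103 = 2.1262 bits/symbol


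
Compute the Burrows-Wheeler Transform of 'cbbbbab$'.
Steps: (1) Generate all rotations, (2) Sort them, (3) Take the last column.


Rotations (sorted):
  0: $cbbbbab -> last char: b
  1: ab$cbbbb -> last char: b
  2: b$cbbbba -> last char: a
  3: bab$cbbb -> last char: b
  4: bbab$cbb -> last char: b
  5: bbbab$cb -> last char: b
  6: bbbbab$c -> last char: c
  7: cbbbbab$ -> last char: $


BWT = bbabbbc$


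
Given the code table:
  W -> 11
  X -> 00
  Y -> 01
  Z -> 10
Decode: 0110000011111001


Decoding:
01 -> Y
10 -> Z
00 -> X
00 -> X
11 -> W
11 -> W
10 -> Z
01 -> Y


Result: YZXXWWZY


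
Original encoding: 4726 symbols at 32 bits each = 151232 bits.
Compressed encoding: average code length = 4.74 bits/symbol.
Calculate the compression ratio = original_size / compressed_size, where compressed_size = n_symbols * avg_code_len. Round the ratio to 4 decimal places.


original_size = n_symbols * orig_bits = 4726 * 32 = 151232 bits
compressed_size = n_symbols * avg_code_len = 4726 * 4.74 = 22401.24 bits
ratio = original_size / compressed_size = 151232 / 22401.24 = 6.7511

Compression ratio = 6.7511


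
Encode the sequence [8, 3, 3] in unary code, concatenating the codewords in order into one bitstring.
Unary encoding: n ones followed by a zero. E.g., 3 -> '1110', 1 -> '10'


Encode each number as n ones followed by a terminating 0:
  8 -> 111111110 (9 bits)
  3 -> 1110 (4 bits)
  3 -> 1110 (4 bits)
Total length = 9 + 4 + 4 = 17 bits.

Unary([8, 3, 3]) = 11111111011101110 (17 bits)


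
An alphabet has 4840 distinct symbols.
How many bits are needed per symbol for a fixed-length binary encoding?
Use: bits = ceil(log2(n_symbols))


log2(4840) = 12.2408
Bracket: 2^12 = 4096 < 4840 <= 2^13 = 8192
So ceil(log2(4840)) = 13

bits = ceil(log2(4840)) = ceil(12.2408) = 13 bits


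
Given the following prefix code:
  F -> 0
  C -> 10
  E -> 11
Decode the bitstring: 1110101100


Decoding step by step:
Bits 11 -> E
Bits 10 -> C
Bits 10 -> C
Bits 11 -> E
Bits 0 -> F
Bits 0 -> F


Decoded message: ECCEFF


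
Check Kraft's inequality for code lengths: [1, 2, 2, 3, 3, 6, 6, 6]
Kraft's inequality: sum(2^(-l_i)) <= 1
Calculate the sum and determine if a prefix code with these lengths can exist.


Sum = 2^(-1) + 2^(-2) + 2^(-2) + 2^(-3) + 2^(-3) + 2^(-6) + 2^(-6) + 2^(-6)
    = 0.5 + 0.25 + 0.25 + 0.125 + 0.125 + 0.015625 + 0.015625 + 0.015625
    = 83/64 = 1.296875
Since 1.296875 > 1, Kraft's inequality is NOT satisfied.
A prefix code with these lengths CANNOT exist.

Kraft sum = 1.296875. Not satisfied.


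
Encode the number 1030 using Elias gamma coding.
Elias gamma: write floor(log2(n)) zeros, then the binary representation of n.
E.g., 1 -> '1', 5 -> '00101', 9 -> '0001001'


num_bits = floor(log2(1030)) + 1 = 11
leading_zeros = num_bits - 1 = 10
binary(1030) = 10000000110

Elias gamma(1030) = '0000000000' + '10000000110' = 000000000010000000110 (21 bits)


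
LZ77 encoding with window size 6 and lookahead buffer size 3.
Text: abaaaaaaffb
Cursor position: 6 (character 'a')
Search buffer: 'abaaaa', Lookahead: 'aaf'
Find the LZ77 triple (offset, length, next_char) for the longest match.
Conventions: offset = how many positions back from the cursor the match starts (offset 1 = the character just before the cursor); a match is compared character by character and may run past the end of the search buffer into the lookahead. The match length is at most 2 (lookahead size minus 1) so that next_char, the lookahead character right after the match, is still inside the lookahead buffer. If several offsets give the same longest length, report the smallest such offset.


Try each offset into the search buffer:
  offset=1 (pos 5, char 'a'): match length 2
  offset=2 (pos 4, char 'a'): match length 2
  offset=3 (pos 3, char 'a'): match length 2
  offset=4 (pos 2, char 'a'): match length 2
  offset=5 (pos 1, char 'b'): match length 0
  offset=6 (pos 0, char 'a'): match length 1
Longest match has length 2, found at offsets 1, 2, 3, 4; take the smallest, offset 1.
next_char = character at position 6 + 2 = 8 -> 'f'

Best match: offset=1, length=2 (matching 'aa' starting at position 5)
LZ77 triple: (1, 2, 'f')


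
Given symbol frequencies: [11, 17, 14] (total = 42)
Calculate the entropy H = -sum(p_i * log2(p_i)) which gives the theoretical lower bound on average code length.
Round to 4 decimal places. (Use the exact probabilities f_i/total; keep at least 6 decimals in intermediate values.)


Per-symbol terms -p_i * log2(p_i) with p_i = f_i/42:
  p = 11/42 = 0.261905: log2(p) = -1.932886, -p*log2(p) = 0.506232
  p = 17/42 = 0.404762: log2(p) = -1.304855, -p*log2(p) = 0.528155
  p = 14/42 = 0.333333: log2(p) = -1.584963, -p*log2(p) = 0.528321
H = 0.506232 + 0.528155 + 0.528321 = 1.562708

H = 1.5627 bits/symbol


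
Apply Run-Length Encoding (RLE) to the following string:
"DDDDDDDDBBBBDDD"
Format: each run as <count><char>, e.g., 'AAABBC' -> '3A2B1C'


Scanning runs left to right:
  i=0: run of 'D' x 8 -> '8D'
  i=8: run of 'B' x 4 -> '4B'
  i=12: run of 'D' x 3 -> '3D'

RLE = 8D4B3D


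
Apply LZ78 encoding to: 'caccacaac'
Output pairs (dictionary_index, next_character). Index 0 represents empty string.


LZ78 encoding steps:
Dictionary: {0: ''}
Step 1: w='' (idx 0), next='c' -> output (0, 'c'), add 'c' as idx 1
Step 2: w='' (idx 0), next='a' -> output (0, 'a'), add 'a' as idx 2
Step 3: w='c' (idx 1), next='c' -> output (1, 'c'), add 'cc' as idx 3
Step 4: w='a' (idx 2), next='c' -> output (2, 'c'), add 'ac' as idx 4
Step 5: w='a' (idx 2), next='a' -> output (2, 'a'), add 'aa' as idx 5
Step 6: w='c' (idx 1), end of input -> output (1, '')


Encoded: [(0, 'c'), (0, 'a'), (1, 'c'), (2, 'c'), (2, 'a'), (1, '')]


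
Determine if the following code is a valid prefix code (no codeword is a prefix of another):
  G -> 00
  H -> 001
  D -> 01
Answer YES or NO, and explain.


Checking each pair (does one codeword prefix another?):
  G='00' vs H='001': prefix -- VIOLATION

NO -- this is NOT a valid prefix code. G (00) is a prefix of H (001).


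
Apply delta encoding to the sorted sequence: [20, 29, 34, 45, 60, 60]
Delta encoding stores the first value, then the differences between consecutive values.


First value: 20
Deltas:
  29 - 20 = 9
  34 - 29 = 5
  45 - 34 = 11
  60 - 45 = 15
  60 - 60 = 0


Delta encoded: [20, 9, 5, 11, 15, 0]


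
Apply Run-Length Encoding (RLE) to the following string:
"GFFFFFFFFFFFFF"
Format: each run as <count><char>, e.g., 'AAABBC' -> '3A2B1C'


Scanning runs left to right:
  i=0: run of 'G' x 1 -> '1G'
  i=1: run of 'F' x 13 -> '13F'

RLE = 1G13F


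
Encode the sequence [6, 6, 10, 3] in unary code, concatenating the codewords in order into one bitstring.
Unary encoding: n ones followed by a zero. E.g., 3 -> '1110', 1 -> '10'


Encode each number as n ones followed by a terminating 0:
  6 -> 1111110 (7 bits)
  6 -> 1111110 (7 bits)
  10 -> 11111111110 (11 bits)
  3 -> 1110 (4 bits)
Total length = 7 + 7 + 11 + 4 = 29 bits.

Unary([6, 6, 10, 3]) = 11111101111110111111111101110 (29 bits)


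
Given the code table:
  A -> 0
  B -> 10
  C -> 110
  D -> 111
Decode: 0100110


Decoding:
0 -> A
10 -> B
0 -> A
110 -> C


Result: ABAC


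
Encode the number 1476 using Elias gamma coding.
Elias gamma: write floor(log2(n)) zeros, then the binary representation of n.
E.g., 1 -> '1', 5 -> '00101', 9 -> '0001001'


num_bits = floor(log2(1476)) + 1 = 11
leading_zeros = num_bits - 1 = 10
binary(1476) = 10111000100

Elias gamma(1476) = '0000000000' + '10111000100' = 000000000010111000100 (21 bits)


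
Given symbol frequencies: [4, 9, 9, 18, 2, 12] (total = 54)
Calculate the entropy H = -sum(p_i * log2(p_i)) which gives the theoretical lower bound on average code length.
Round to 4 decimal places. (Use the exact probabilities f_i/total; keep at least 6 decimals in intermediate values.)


Per-symbol terms -p_i * log2(p_i) with p_i = f_i/54:
  p = 4/54 = 0.074074: log2(p) = -3.754888, -p*log2(p) = 0.278140
  p = 9/54 = 0.166667: log2(p) = -2.584963, -p*log2(p) = 0.430827
  p = 9/54 = 0.166667: log2(p) = -2.584963, -p*log2(p) = 0.430827
  p = 18/54 = 0.333333: log2(p) = -1.584963, -p*log2(p) = 0.528321
  p = 2/54 = 0.037037: log2(p) = -4.754888, -p*log2(p) = 0.176107
  p = 12/54 = 0.222222: log2(p) = -2.169925, -p*log2(p) = 0.482206
H = 0.278140 + 0.430827 + 0.430827 + 0.528321 + 0.176107 + 0.482206 = 2.326428

H = 2.3264 bits/symbol


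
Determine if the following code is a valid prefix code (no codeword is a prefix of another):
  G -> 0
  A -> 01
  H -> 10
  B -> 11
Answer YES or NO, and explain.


Checking each pair (does one codeword prefix another?):
  G='0' vs A='01': prefix -- VIOLATION

NO -- this is NOT a valid prefix code. G (0) is a prefix of A (01).


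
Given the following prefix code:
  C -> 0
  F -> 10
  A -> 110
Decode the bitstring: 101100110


Decoding step by step:
Bits 10 -> F
Bits 110 -> A
Bits 0 -> C
Bits 110 -> A


Decoded message: FACA


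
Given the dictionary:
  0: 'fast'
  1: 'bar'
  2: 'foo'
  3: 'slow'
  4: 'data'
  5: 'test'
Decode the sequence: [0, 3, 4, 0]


Look up each index in the dictionary:
  0 -> 'fast'
  3 -> 'slow'
  4 -> 'data'
  0 -> 'fast'

Decoded: "fast slow data fast"


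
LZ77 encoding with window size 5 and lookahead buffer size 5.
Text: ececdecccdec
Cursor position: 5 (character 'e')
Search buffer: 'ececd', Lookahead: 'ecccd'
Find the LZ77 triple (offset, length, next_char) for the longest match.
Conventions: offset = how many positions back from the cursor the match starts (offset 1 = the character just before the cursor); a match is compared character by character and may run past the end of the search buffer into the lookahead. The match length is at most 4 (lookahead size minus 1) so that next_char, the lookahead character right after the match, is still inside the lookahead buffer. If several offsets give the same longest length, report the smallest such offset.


Try each offset into the search buffer:
  offset=1 (pos 4, char 'd'): match length 0
  offset=2 (pos 3, char 'c'): match length 0
  offset=3 (pos 2, char 'e'): match length 2
  offset=4 (pos 1, char 'c'): match length 0
  offset=5 (pos 0, char 'e'): match length 2
Longest match has length 2, found at offsets 3, 5; take the smallest, offset 3.
next_char = character at position 5 + 2 = 7 -> 'c'

Best match: offset=3, length=2 (matching 'ec' starting at position 2)
LZ77 triple: (3, 2, 'c')


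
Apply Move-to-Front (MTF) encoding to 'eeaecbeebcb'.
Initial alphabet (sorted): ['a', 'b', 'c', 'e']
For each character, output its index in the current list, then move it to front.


MTF encoding:
'e': index 3 in ['a', 'b', 'c', 'e'] -> ['e', 'a', 'b', 'c']
'e': index 0 in ['e', 'a', 'b', 'c'] -> ['e', 'a', 'b', 'c']
'a': index 1 in ['e', 'a', 'b', 'c'] -> ['a', 'e', 'b', 'c']
'e': index 1 in ['a', 'e', 'b', 'c'] -> ['e', 'a', 'b', 'c']
'c': index 3 in ['e', 'a', 'b', 'c'] -> ['c', 'e', 'a', 'b']
'b': index 3 in ['c', 'e', 'a', 'b'] -> ['b', 'c', 'e', 'a']
'e': index 2 in ['b', 'c', 'e', 'a'] -> ['e', 'b', 'c', 'a']
'e': index 0 in ['e', 'b', 'c', 'a'] -> ['e', 'b', 'c', 'a']
'b': index 1 in ['e', 'b', 'c', 'a'] -> ['b', 'e', 'c', 'a']
'c': index 2 in ['b', 'e', 'c', 'a'] -> ['c', 'b', 'e', 'a']
'b': index 1 in ['c', 'b', 'e', 'a'] -> ['b', 'c', 'e', 'a']


Output: [3, 0, 1, 1, 3, 3, 2, 0, 1, 2, 1]


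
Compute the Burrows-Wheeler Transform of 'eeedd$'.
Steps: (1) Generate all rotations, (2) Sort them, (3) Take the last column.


Rotations (sorted):
  0: $eeedd -> last char: d
  1: d$eeed -> last char: d
  2: dd$eee -> last char: e
  3: edd$ee -> last char: e
  4: eedd$e -> last char: e
  5: eeedd$ -> last char: $


BWT = ddeee$


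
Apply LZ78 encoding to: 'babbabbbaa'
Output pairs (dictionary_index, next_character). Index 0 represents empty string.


LZ78 encoding steps:
Dictionary: {0: ''}
Step 1: w='' (idx 0), next='b' -> output (0, 'b'), add 'b' as idx 1
Step 2: w='' (idx 0), next='a' -> output (0, 'a'), add 'a' as idx 2
Step 3: w='b' (idx 1), next='b' -> output (1, 'b'), add 'bb' as idx 3
Step 4: w='a' (idx 2), next='b' -> output (2, 'b'), add 'ab' as idx 4
Step 5: w='bb' (idx 3), next='a' -> output (3, 'a'), add 'bba' as idx 5
Step 6: w='a' (idx 2), end of input -> output (2, '')


Encoded: [(0, 'b'), (0, 'a'), (1, 'b'), (2, 'b'), (3, 'a'), (2, '')]


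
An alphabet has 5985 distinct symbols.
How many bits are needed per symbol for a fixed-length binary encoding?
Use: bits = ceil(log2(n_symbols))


log2(5985) = 12.5471
Bracket: 2^12 = 4096 < 5985 <= 2^13 = 8192
So ceil(log2(5985)) = 13

bits = ceil(log2(5985)) = ceil(12.5471) = 13 bits


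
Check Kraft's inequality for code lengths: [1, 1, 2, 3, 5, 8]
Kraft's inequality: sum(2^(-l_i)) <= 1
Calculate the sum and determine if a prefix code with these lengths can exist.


Sum = 2^(-1) + 2^(-1) + 2^(-2) + 2^(-3) + 2^(-5) + 2^(-8)
    = 0.5 + 0.5 + 0.25 + 0.125 + 0.03125 + 0.00390625
    = 361/256 = 1.41015625
Since 1.41015625 > 1, Kraft's inequality is NOT satisfied.
A prefix code with these lengths CANNOT exist.

Kraft sum = 1.41015625. Not satisfied.


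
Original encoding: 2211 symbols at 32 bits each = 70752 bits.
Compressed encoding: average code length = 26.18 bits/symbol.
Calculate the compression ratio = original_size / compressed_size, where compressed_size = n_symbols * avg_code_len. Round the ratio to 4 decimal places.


original_size = n_symbols * orig_bits = 2211 * 32 = 70752 bits
compressed_size = n_symbols * avg_code_len = 2211 * 26.18 = 57883.98 bits
ratio = original_size / compressed_size = 70752 / 57883.98 = 1.2223

Compression ratio = 1.2223


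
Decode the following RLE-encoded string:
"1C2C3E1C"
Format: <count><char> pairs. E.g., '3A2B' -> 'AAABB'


Expanding each <count><char> pair:
  1C -> 'C'
  2C -> 'CC'
  3E -> 'EEE'
  1C -> 'C'

Decoded = CCCEEEC


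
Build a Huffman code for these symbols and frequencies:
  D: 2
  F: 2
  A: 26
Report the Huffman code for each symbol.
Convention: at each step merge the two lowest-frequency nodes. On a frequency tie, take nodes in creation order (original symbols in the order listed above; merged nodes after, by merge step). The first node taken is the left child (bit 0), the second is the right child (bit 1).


Huffman tree construction:
Step 1: Merge D(2) + F(2) = 4
Step 2: Merge (D+F)(4) + A(26) = 30
Read each symbol's code off the tree from the root (left child = 0, right child = 1).

Codes:
  D: 00 (length 2)
  F: 01 (length 2)
  A: 1 (length 1)
Average code length: 34/30 = 1.1333 bits/symbol


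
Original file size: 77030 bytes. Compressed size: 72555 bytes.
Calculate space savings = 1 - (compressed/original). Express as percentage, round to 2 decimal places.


ratio = compressed/original = 72555/77030 = 0.941906
savings = 1 - ratio = 1 - 0.941906 = 0.058094
as a percentage: 0.058094 * 100 = 5.81%

Space savings = 1 - 72555/77030 = 5.81%


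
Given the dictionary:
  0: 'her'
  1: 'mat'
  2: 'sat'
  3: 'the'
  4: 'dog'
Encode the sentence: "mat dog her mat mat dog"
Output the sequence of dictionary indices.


Look up each word in the dictionary:
  'mat' -> 1
  'dog' -> 4
  'her' -> 0
  'mat' -> 1
  'mat' -> 1
  'dog' -> 4

Encoded: [1, 4, 0, 1, 1, 4]


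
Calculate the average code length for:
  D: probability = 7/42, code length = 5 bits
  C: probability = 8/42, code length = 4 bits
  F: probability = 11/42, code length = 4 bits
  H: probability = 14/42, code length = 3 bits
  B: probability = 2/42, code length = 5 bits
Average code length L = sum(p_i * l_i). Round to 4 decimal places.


Weighted contributions p_i * l_i:
  D: (7/42) * 5 = 35/42
  C: (8/42) * 4 = 32/42
  F: (11/42) * 4 = 44/42
  H: (14/42) * 3 = 42/42
  B: (2/42) * 5 = 10/42
Sum = (35 + 32 + 44 + 42 + 10)/42 = 163/42

L = 163/42 = 3.8810 bits/symbol


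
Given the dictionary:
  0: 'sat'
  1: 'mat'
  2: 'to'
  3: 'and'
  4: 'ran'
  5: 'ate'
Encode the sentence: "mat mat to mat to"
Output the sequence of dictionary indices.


Look up each word in the dictionary:
  'mat' -> 1
  'mat' -> 1
  'to' -> 2
  'mat' -> 1
  'to' -> 2

Encoded: [1, 1, 2, 1, 2]


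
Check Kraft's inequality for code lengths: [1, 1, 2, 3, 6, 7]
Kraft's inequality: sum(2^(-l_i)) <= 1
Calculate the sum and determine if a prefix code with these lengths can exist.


Sum = 2^(-1) + 2^(-1) + 2^(-2) + 2^(-3) + 2^(-6) + 2^(-7)
    = 0.5 + 0.5 + 0.25 + 0.125 + 0.015625 + 0.0078125
    = 179/128 = 1.3984375
Since 1.3984375 > 1, Kraft's inequality is NOT satisfied.
A prefix code with these lengths CANNOT exist.

Kraft sum = 1.3984375. Not satisfied.


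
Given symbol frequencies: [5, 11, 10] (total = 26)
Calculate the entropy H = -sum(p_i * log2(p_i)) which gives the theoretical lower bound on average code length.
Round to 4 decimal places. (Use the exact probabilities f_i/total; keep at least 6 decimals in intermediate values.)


Per-symbol terms -p_i * log2(p_i) with p_i = f_i/26:
  p = 5/26 = 0.192308: log2(p) = -2.378512, -p*log2(p) = 0.457406
  p = 11/26 = 0.423077: log2(p) = -1.241008, -p*log2(p) = 0.525042
  p = 10/26 = 0.384615: log2(p) = -1.378512, -p*log2(p) = 0.530197
H = 0.457406 + 0.525042 + 0.530197 = 1.512645

H = 1.5126 bits/symbol


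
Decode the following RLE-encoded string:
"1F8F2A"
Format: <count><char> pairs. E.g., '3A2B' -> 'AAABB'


Expanding each <count><char> pair:
  1F -> 'F'
  8F -> 'FFFFFFFF'
  2A -> 'AA'

Decoded = FFFFFFFFFAA


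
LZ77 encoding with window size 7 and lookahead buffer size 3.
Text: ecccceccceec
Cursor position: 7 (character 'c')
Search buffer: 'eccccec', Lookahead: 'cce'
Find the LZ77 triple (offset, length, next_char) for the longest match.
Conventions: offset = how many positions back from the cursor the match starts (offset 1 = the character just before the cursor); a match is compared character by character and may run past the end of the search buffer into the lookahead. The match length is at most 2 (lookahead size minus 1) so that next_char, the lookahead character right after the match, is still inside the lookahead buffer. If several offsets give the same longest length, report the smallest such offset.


Try each offset into the search buffer:
  offset=1 (pos 6, char 'c'): match length 2
  offset=2 (pos 5, char 'e'): match length 0
  offset=3 (pos 4, char 'c'): match length 1
  offset=4 (pos 3, char 'c'): match length 2
  offset=5 (pos 2, char 'c'): match length 2
  offset=6 (pos 1, char 'c'): match length 2
  offset=7 (pos 0, char 'e'): match length 0
Longest match has length 2, found at offsets 1, 4, 5, 6; take the smallest, offset 1.
next_char = character at position 7 + 2 = 9 -> 'e'

Best match: offset=1, length=2 (matching 'cc' starting at position 6)
LZ77 triple: (1, 2, 'e')


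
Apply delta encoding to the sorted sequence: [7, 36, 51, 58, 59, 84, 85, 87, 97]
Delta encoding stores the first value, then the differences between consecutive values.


First value: 7
Deltas:
  36 - 7 = 29
  51 - 36 = 15
  58 - 51 = 7
  59 - 58 = 1
  84 - 59 = 25
  85 - 84 = 1
  87 - 85 = 2
  97 - 87 = 10


Delta encoded: [7, 29, 15, 7, 1, 25, 1, 2, 10]


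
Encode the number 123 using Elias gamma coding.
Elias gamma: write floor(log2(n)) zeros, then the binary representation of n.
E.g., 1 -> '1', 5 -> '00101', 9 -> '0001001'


num_bits = floor(log2(123)) + 1 = 7
leading_zeros = num_bits - 1 = 6
binary(123) = 1111011

Elias gamma(123) = '000000' + '1111011' = 0000001111011 (13 bits)


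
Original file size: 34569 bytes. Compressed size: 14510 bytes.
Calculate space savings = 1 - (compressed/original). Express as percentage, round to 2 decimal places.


ratio = compressed/original = 14510/34569 = 0.41974
savings = 1 - ratio = 1 - 0.41974 = 0.58026
as a percentage: 0.58026 * 100 = 58.03%

Space savings = 1 - 14510/34569 = 58.03%


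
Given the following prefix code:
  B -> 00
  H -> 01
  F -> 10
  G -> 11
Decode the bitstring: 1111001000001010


Decoding step by step:
Bits 11 -> G
Bits 11 -> G
Bits 00 -> B
Bits 10 -> F
Bits 00 -> B
Bits 00 -> B
Bits 10 -> F
Bits 10 -> F


Decoded message: GGBFBBFF


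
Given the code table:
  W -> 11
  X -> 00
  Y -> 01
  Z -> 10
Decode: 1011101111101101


Decoding:
10 -> Z
11 -> W
10 -> Z
11 -> W
11 -> W
10 -> Z
11 -> W
01 -> Y


Result: ZWZWWZWY


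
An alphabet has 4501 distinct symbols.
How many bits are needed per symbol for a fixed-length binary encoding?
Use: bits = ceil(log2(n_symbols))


log2(4501) = 12.136
Bracket: 2^12 = 4096 < 4501 <= 2^13 = 8192
So ceil(log2(4501)) = 13

bits = ceil(log2(4501)) = ceil(12.136) = 13 bits


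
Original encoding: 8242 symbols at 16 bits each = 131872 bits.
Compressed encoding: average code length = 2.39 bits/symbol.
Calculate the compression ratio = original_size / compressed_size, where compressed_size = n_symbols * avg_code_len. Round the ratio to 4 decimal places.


original_size = n_symbols * orig_bits = 8242 * 16 = 131872 bits
compressed_size = n_symbols * avg_code_len = 8242 * 2.39 = 19698.38 bits
ratio = original_size / compressed_size = 131872 / 19698.38 = 6.6946

Compression ratio = 6.6946


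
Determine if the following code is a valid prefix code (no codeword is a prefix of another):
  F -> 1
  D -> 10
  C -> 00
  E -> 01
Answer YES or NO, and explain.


Checking each pair (does one codeword prefix another?):
  F='1' vs D='10': prefix -- VIOLATION

NO -- this is NOT a valid prefix code. F (1) is a prefix of D (10).


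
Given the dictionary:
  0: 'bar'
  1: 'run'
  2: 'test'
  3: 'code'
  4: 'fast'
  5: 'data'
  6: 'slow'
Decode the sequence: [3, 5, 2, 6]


Look up each index in the dictionary:
  3 -> 'code'
  5 -> 'data'
  2 -> 'test'
  6 -> 'slow'

Decoded: "code data test slow"


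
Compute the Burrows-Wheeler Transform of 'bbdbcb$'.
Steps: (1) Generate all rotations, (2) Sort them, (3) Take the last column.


Rotations (sorted):
  0: $bbdbcb -> last char: b
  1: b$bbdbc -> last char: c
  2: bbdbcb$ -> last char: $
  3: bcb$bbd -> last char: d
  4: bdbcb$b -> last char: b
  5: cb$bbdb -> last char: b
  6: dbcb$bb -> last char: b


BWT = bc$dbbb


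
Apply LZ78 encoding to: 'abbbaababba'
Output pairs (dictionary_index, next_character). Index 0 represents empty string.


LZ78 encoding steps:
Dictionary: {0: ''}
Step 1: w='' (idx 0), next='a' -> output (0, 'a'), add 'a' as idx 1
Step 2: w='' (idx 0), next='b' -> output (0, 'b'), add 'b' as idx 2
Step 3: w='b' (idx 2), next='b' -> output (2, 'b'), add 'bb' as idx 3
Step 4: w='a' (idx 1), next='a' -> output (1, 'a'), add 'aa' as idx 4
Step 5: w='b' (idx 2), next='a' -> output (2, 'a'), add 'ba' as idx 5
Step 6: w='bb' (idx 3), next='a' -> output (3, 'a'), add 'bba' as idx 6


Encoded: [(0, 'a'), (0, 'b'), (2, 'b'), (1, 'a'), (2, 'a'), (3, 'a')]


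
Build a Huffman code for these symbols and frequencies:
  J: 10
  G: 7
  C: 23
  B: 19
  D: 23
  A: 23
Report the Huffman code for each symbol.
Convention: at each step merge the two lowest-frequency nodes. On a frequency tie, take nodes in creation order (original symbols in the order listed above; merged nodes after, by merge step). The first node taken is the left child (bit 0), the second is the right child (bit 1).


Huffman tree construction:
Step 1: Merge G(7) + J(10) = 17
Step 2: Merge (G+J)(17) + B(19) = 36
Step 3: Merge C(23) + D(23) = 46
Step 4: Merge A(23) + ((G+J)+B)(36) = 59
Step 5: Merge (C+D)(46) + (A+((G+J)+B))(59) = 105
Read each symbol's code off the tree from the root (left child = 0, right child = 1).

Codes:
  J: 1101 (length 4)
  G: 1100 (length 4)
  C: 00 (length 2)
  B: 111 (length 3)
  D: 01 (length 2)
  A: 10 (length 2)
Average code length: 263/105 = 2.5048 bits/symbol


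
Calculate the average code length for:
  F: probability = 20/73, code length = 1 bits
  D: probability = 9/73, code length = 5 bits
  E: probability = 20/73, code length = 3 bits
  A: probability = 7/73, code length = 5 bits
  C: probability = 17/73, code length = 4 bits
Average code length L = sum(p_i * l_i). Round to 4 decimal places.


Weighted contributions p_i * l_i:
  F: (20/73) * 1 = 20/73
  D: (9/73) * 5 = 45/73
  E: (20/73) * 3 = 60/73
  A: (7/73) * 5 = 35/73
  C: (17/73) * 4 = 68/73
Sum = (20 + 45 + 60 + 35 + 68)/73 = 228/73

L = 228/73 = 3.1233 bits/symbol


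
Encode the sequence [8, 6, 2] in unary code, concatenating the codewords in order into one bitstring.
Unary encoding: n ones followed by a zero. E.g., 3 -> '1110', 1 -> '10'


Encode each number as n ones followed by a terminating 0:
  8 -> 111111110 (9 bits)
  6 -> 1111110 (7 bits)
  2 -> 110 (3 bits)
Total length = 9 + 7 + 3 = 19 bits.

Unary([8, 6, 2]) = 1111111101111110110 (19 bits)


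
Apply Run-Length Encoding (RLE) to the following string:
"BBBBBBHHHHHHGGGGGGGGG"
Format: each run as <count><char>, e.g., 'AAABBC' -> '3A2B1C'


Scanning runs left to right:
  i=0: run of 'B' x 6 -> '6B'
  i=6: run of 'H' x 6 -> '6H'
  i=12: run of 'G' x 9 -> '9G'

RLE = 6B6H9G


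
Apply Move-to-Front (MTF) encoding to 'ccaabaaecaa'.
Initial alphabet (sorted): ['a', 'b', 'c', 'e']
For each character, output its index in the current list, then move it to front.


MTF encoding:
'c': index 2 in ['a', 'b', 'c', 'e'] -> ['c', 'a', 'b', 'e']
'c': index 0 in ['c', 'a', 'b', 'e'] -> ['c', 'a', 'b', 'e']
'a': index 1 in ['c', 'a', 'b', 'e'] -> ['a', 'c', 'b', 'e']
'a': index 0 in ['a', 'c', 'b', 'e'] -> ['a', 'c', 'b', 'e']
'b': index 2 in ['a', 'c', 'b', 'e'] -> ['b', 'a', 'c', 'e']
'a': index 1 in ['b', 'a', 'c', 'e'] -> ['a', 'b', 'c', 'e']
'a': index 0 in ['a', 'b', 'c', 'e'] -> ['a', 'b', 'c', 'e']
'e': index 3 in ['a', 'b', 'c', 'e'] -> ['e', 'a', 'b', 'c']
'c': index 3 in ['e', 'a', 'b', 'c'] -> ['c', 'e', 'a', 'b']
'a': index 2 in ['c', 'e', 'a', 'b'] -> ['a', 'c', 'e', 'b']
'a': index 0 in ['a', 'c', 'e', 'b'] -> ['a', 'c', 'e', 'b']


Output: [2, 0, 1, 0, 2, 1, 0, 3, 3, 2, 0]


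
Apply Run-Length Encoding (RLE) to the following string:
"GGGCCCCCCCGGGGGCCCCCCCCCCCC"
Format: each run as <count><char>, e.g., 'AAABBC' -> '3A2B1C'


Scanning runs left to right:
  i=0: run of 'G' x 3 -> '3G'
  i=3: run of 'C' x 7 -> '7C'
  i=10: run of 'G' x 5 -> '5G'
  i=15: run of 'C' x 12 -> '12C'

RLE = 3G7C5G12C


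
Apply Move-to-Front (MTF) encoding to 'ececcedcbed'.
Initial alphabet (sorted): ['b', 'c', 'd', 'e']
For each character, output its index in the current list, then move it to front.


MTF encoding:
'e': index 3 in ['b', 'c', 'd', 'e'] -> ['e', 'b', 'c', 'd']
'c': index 2 in ['e', 'b', 'c', 'd'] -> ['c', 'e', 'b', 'd']
'e': index 1 in ['c', 'e', 'b', 'd'] -> ['e', 'c', 'b', 'd']
'c': index 1 in ['e', 'c', 'b', 'd'] -> ['c', 'e', 'b', 'd']
'c': index 0 in ['c', 'e', 'b', 'd'] -> ['c', 'e', 'b', 'd']
'e': index 1 in ['c', 'e', 'b', 'd'] -> ['e', 'c', 'b', 'd']
'd': index 3 in ['e', 'c', 'b', 'd'] -> ['d', 'e', 'c', 'b']
'c': index 2 in ['d', 'e', 'c', 'b'] -> ['c', 'd', 'e', 'b']
'b': index 3 in ['c', 'd', 'e', 'b'] -> ['b', 'c', 'd', 'e']
'e': index 3 in ['b', 'c', 'd', 'e'] -> ['e', 'b', 'c', 'd']
'd': index 3 in ['e', 'b', 'c', 'd'] -> ['d', 'e', 'b', 'c']


Output: [3, 2, 1, 1, 0, 1, 3, 2, 3, 3, 3]
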